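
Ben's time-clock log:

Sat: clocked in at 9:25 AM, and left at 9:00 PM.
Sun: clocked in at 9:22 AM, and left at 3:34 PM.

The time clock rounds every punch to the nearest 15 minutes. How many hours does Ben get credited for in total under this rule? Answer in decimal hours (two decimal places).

17.75 hours

Sat: in 9:25 AM→9:30 AM, out 9:00 PM→9:00 PM; 11 h 30 min
Sun: in 9:22 AM→9:15 AM, out 3:34 PM→3:30 PM; 6 h 15 min
Total credited: 17 h 45 min.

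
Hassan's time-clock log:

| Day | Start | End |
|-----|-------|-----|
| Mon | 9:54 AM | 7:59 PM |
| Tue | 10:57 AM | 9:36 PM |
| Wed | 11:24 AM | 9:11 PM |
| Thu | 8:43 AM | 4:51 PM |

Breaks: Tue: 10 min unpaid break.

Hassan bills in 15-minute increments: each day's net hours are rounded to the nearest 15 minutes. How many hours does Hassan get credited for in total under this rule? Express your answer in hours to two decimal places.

Mon: 9:54 AM–7:59 PM = 10 h 5 min → rounds to 10 h 0 min
Tue: 10:57 AM–9:36 PM = 10 h 39 min − 10 min = 10 h 29 min → rounds to 10 h 30 min
Wed: 11:24 AM–9:11 PM = 9 h 47 min → rounds to 9 h 45 min
Thu: 8:43 AM–4:51 PM = 8 h 8 min → rounds to 8 h 15 min
Total credited: 38 h 30 min.

38.50 hours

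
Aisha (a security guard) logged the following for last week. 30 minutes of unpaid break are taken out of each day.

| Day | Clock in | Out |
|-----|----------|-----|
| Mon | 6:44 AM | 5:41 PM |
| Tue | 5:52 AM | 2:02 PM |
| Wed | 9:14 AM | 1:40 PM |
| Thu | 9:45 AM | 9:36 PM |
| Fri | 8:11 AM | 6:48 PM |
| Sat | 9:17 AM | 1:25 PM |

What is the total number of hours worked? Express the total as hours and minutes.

47 h 9 min

Mon: 6:44 AM–5:41 PM = 10 h 57 min; less 30 min break → 10 h 27 min
Tue: 5:52 AM–2:02 PM = 8 h 10 min; less 30 min break → 7 h 40 min
Wed: 9:14 AM–1:40 PM = 4 h 26 min; less 30 min break → 3 h 56 min
Thu: 9:45 AM–9:36 PM = 11 h 51 min; less 30 min break → 11 h 21 min
Fri: 8:11 AM–6:48 PM = 10 h 37 min; less 30 min break → 10 h 7 min
Sat: 9:17 AM–1:25 PM = 4 h 8 min; less 30 min break → 3 h 38 min
Total: 10 h 27 min + 7 h 40 min + 3 h 56 min + 11 h 21 min + 10 h 7 min + 3 h 38 min = 47 h 9 min.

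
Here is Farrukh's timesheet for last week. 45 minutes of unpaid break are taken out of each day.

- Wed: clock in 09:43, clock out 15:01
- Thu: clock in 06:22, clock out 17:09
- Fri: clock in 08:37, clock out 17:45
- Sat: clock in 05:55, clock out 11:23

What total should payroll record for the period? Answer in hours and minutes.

27 h 41 min

Wed: 09:43–15:01 = 5 h 18 min; less 45 min break → 4 h 33 min
Thu: 06:22–17:09 = 10 h 47 min; less 45 min break → 10 h 2 min
Fri: 08:37–17:45 = 9 h 8 min; less 45 min break → 8 h 23 min
Sat: 05:55–11:23 = 5 h 28 min; less 45 min break → 4 h 43 min
Total: 4 h 33 min + 10 h 2 min + 8 h 23 min + 4 h 43 min = 27 h 41 min.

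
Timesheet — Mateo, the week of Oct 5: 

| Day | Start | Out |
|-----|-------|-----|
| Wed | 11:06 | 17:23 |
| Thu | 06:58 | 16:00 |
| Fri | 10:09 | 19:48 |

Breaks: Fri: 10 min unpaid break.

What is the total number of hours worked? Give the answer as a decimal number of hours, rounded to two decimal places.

Wed: 11:06–17:23 = 6 h 17 min
Thu: 06:58–16:00 = 9 h 2 min
Fri: 10:09–19:48 = 9 h 39 min; less 10 min break → 9 h 29 min
Total: 6 h 17 min + 9 h 2 min + 9 h 29 min = 24 h 48 min.

24.80 hours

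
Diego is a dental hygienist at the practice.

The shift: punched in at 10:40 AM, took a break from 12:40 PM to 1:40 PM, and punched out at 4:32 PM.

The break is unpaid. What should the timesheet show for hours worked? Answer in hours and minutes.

The shift: 10:40 AM–4:32 PM = 5 h 52 min; less 60 min break → 4 h 52 min

4 h 52 min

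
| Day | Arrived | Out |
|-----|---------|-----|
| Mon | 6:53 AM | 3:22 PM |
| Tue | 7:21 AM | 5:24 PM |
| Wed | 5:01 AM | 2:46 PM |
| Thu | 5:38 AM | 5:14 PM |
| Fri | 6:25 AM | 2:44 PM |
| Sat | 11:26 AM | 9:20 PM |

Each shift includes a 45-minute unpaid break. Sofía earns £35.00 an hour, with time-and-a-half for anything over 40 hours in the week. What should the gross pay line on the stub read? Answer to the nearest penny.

£2114.00

Mon: 6:53 AM–3:22 PM = 8 h 29 min; less 45 min break → 7 h 44 min
Tue: 7:21 AM–5:24 PM = 10 h 3 min; less 45 min break → 9 h 18 min
Wed: 5:01 AM–2:46 PM = 9 h 45 min; less 45 min break → 9 h 0 min
Thu: 5:38 AM–5:14 PM = 11 h 36 min; less 45 min break → 10 h 51 min
Fri: 6:25 AM–2:44 PM = 8 h 19 min; less 45 min break → 7 h 34 min
Sat: 11:26 AM–9:20 PM = 9 h 54 min; less 45 min break → 9 h 9 min
Total worked: 53 h 36 min = 3216 min.
Regular 40 h 0 min = 2400 min at £35.00/h; overtime 13 h 36 min = 816 min at £52.50/h.
Pay = (2400 × £35.00 + 816 × £52.50) ÷ 60 = £2114.00.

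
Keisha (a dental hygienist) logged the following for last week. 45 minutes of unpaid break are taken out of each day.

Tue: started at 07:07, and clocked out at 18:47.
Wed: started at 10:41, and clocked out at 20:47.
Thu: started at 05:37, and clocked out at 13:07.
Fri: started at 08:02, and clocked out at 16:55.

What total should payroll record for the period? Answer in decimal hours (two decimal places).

35.15 hours

Tue: 07:07–18:47 = 11 h 40 min; less 45 min break → 10 h 55 min
Wed: 10:41–20:47 = 10 h 6 min; less 45 min break → 9 h 21 min
Thu: 05:37–13:07 = 7 h 30 min; less 45 min break → 6 h 45 min
Fri: 08:02–16:55 = 8 h 53 min; less 45 min break → 8 h 8 min
Total: 10 h 55 min + 9 h 21 min + 6 h 45 min + 8 h 8 min = 35 h 9 min.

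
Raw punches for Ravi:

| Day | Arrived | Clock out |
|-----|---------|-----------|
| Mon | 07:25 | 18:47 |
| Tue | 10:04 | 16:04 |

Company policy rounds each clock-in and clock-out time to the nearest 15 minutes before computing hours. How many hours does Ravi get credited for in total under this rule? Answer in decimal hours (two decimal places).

Mon: in 07:25→07:30, out 18:47→18:45; 11 h 15 min
Tue: in 10:04→10:00, out 16:04→16:00; 6 h 0 min
Total credited: 17 h 15 min.

17.25 hours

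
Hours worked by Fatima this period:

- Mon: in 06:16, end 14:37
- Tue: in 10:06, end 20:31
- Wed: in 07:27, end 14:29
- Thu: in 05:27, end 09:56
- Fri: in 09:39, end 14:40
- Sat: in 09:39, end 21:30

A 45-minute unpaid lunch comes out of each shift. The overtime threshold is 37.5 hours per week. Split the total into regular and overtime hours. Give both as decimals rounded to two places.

Regular 37.50 hours, overtime 5.15 hours

Mon: 06:16–14:37 = 8 h 21 min; less 45 min break → 7 h 36 min
Tue: 10:06–20:31 = 10 h 25 min; less 45 min break → 9 h 40 min
Wed: 07:27–14:29 = 7 h 2 min; less 45 min break → 6 h 17 min
Thu: 05:27–09:56 = 4 h 29 min; less 45 min break → 3 h 44 min
Fri: 09:39–14:40 = 5 h 1 min; less 45 min break → 4 h 16 min
Sat: 09:39–21:30 = 11 h 51 min; less 45 min break → 11 h 6 min
Total worked: 42 h 39 min = 42.65 h.
Threshold 37.5 h → overtime 5 h 9 min, regular 37 h 30 min.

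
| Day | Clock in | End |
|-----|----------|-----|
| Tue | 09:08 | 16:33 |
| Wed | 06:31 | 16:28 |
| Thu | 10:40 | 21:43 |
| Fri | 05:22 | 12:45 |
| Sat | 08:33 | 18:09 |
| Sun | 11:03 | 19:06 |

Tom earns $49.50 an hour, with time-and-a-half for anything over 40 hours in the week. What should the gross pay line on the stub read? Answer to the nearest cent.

Tue: 09:08–16:33 = 7 h 25 min
Wed: 06:31–16:28 = 9 h 57 min
Thu: 10:40–21:43 = 11 h 3 min
Fri: 05:22–12:45 = 7 h 23 min
Sat: 08:33–18:09 = 9 h 36 min
Sun: 11:03–19:06 = 8 h 3 min
Total worked: 53 h 27 min = 3207 min.
Regular 40 h 0 min = 2400 min at $49.50/h; overtime 13 h 27 min = 807 min at $74.25/h.
Pay = (2400 × $49.50 + 807 × $74.25) ÷ 60 = $2978.66.

$2978.66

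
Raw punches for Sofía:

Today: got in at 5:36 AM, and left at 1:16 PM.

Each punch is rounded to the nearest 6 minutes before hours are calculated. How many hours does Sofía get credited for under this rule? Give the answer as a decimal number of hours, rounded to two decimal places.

7.70 hours

Today: in 5:36 AM→5:36 AM, out 1:16 PM→1:18 PM; 7 h 42 min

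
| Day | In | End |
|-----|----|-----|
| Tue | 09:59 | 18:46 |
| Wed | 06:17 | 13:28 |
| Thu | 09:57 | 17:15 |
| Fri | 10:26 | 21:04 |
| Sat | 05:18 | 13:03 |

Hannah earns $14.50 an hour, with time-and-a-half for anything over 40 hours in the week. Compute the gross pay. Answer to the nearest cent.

$615.89

Tue: 09:59–18:46 = 8 h 47 min
Wed: 06:17–13:28 = 7 h 11 min
Thu: 09:57–17:15 = 7 h 18 min
Fri: 10:26–21:04 = 10 h 38 min
Sat: 05:18–13:03 = 7 h 45 min
Total worked: 41 h 39 min = 2499 min.
Regular 40 h 0 min = 2400 min at $14.50/h; overtime 1 h 39 min = 99 min at $21.75/h.
Pay = (2400 × $14.50 + 99 × $21.75) ÷ 60 = $615.89.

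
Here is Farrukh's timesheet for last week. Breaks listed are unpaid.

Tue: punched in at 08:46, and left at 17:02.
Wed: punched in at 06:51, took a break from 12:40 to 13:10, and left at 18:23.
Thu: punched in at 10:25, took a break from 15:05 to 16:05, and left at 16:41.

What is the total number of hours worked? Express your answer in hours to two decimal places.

24.57 hours

Tue: 08:46–17:02 = 8 h 16 min
Wed: 06:51–18:23 = 11 h 32 min; less 30 min break → 11 h 2 min
Thu: 10:25–16:41 = 6 h 16 min; less 60 min break → 5 h 16 min
Total: 8 h 16 min + 11 h 2 min + 5 h 16 min = 24 h 34 min.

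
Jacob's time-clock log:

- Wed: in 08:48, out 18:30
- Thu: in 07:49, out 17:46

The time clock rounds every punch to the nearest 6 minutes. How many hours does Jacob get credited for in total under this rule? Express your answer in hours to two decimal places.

Wed: in 08:48→08:48, out 18:30→18:30; 9 h 42 min
Thu: in 07:49→07:48, out 17:46→17:48; 10 h 0 min
Total credited: 19 h 42 min.

19.70 hours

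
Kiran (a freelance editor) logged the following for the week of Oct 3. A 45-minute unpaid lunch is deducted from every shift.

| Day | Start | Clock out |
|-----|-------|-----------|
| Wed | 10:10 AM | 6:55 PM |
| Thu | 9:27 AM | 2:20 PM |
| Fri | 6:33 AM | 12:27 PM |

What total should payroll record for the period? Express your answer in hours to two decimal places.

Wed: 10:10 AM–6:55 PM = 8 h 45 min; less 45 min break → 8 h 0 min
Thu: 9:27 AM–2:20 PM = 4 h 53 min; less 45 min break → 4 h 8 min
Fri: 6:33 AM–12:27 PM = 5 h 54 min; less 45 min break → 5 h 9 min
Total: 8 h 0 min + 4 h 8 min + 5 h 9 min = 17 h 17 min.

17.28 hours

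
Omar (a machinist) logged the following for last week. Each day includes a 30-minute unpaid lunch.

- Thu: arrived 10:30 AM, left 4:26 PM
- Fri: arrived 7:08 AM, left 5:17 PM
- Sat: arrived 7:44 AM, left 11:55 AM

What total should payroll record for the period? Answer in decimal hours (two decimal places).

18.77 hours

Thu: 10:30 AM–4:26 PM = 5 h 56 min; less 30 min break → 5 h 26 min
Fri: 7:08 AM–5:17 PM = 10 h 9 min; less 30 min break → 9 h 39 min
Sat: 7:44 AM–11:55 AM = 4 h 11 min; less 30 min break → 3 h 41 min
Total: 5 h 26 min + 9 h 39 min + 3 h 41 min = 18 h 46 min.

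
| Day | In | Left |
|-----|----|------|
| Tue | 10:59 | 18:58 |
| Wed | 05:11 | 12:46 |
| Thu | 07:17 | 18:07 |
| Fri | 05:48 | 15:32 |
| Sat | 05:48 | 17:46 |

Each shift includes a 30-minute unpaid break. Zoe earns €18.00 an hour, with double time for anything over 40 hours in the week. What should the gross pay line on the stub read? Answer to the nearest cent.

€921.60

Tue: 10:59–18:58 = 7 h 59 min; less 30 min break → 7 h 29 min
Wed: 05:11–12:46 = 7 h 35 min; less 30 min break → 7 h 5 min
Thu: 07:17–18:07 = 10 h 50 min; less 30 min break → 10 h 20 min
Fri: 05:48–15:32 = 9 h 44 min; less 30 min break → 9 h 14 min
Sat: 05:48–17:46 = 11 h 58 min; less 30 min break → 11 h 28 min
Total worked: 45 h 36 min = 2736 min.
Regular 40 h 0 min = 2400 min at €18.00/h; overtime 5 h 36 min = 336 min at €36.00/h.
Pay = (2400 × €18.00 + 336 × €36.00) ÷ 60 = €921.60.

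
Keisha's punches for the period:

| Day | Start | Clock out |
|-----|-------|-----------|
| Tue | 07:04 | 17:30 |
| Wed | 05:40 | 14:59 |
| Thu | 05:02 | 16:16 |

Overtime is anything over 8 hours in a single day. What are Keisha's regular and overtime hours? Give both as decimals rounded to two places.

Regular 24.00 hours, overtime 6.98 hours

Tue: 07:04–17:30 = 10 h 26 min
Wed: 05:40–14:59 = 9 h 19 min
Thu: 05:02–16:16 = 11 h 14 min
Tue reg 8 h 0 min / OT 2 h 26 min; Wed reg 8 h 0 min / OT 1 h 19 min; Thu reg 8 h 0 min / OT 3 h 14 min.
Totals: regular 24 h 0 min, overtime 6 h 59 min.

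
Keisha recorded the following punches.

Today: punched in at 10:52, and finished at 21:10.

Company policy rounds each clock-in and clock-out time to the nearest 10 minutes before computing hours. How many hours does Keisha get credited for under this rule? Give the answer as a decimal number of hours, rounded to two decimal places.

Today: in 10:52→10:50, out 21:10→21:10; 10 h 20 min

10.33 hours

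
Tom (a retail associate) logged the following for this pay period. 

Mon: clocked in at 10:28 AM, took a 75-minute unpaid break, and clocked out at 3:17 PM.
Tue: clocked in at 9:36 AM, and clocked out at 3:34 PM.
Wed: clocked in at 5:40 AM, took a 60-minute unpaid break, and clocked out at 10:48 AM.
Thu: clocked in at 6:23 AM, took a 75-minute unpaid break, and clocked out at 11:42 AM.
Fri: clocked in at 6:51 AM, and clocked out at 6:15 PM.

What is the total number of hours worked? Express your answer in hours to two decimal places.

29.13 hours

Mon: 10:28 AM–3:17 PM = 4 h 49 min; less 75 min break → 3 h 34 min
Tue: 9:36 AM–3:34 PM = 5 h 58 min
Wed: 5:40 AM–10:48 AM = 5 h 8 min; less 60 min break → 4 h 8 min
Thu: 6:23 AM–11:42 AM = 5 h 19 min; less 75 min break → 4 h 4 min
Fri: 6:51 AM–6:15 PM = 11 h 24 min
Total: 3 h 34 min + 5 h 58 min + 4 h 8 min + 4 h 4 min + 11 h 24 min = 29 h 8 min.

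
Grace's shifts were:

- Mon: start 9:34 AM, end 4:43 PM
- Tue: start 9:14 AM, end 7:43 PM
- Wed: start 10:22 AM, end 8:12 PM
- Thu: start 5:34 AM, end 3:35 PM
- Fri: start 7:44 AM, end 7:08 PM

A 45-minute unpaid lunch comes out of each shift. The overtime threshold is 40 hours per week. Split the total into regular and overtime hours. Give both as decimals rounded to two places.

Mon: 9:34 AM–4:43 PM = 7 h 9 min; less 45 min break → 6 h 24 min
Tue: 9:14 AM–7:43 PM = 10 h 29 min; less 45 min break → 9 h 44 min
Wed: 10:22 AM–8:12 PM = 9 h 50 min; less 45 min break → 9 h 5 min
Thu: 5:34 AM–3:35 PM = 10 h 1 min; less 45 min break → 9 h 16 min
Fri: 7:44 AM–7:08 PM = 11 h 24 min; less 45 min break → 10 h 39 min
Total worked: 45 h 8 min = 45.13 h.
Threshold 40 h → overtime 5 h 8 min, regular 40 h 0 min.

Regular 40.00 hours, overtime 5.13 hours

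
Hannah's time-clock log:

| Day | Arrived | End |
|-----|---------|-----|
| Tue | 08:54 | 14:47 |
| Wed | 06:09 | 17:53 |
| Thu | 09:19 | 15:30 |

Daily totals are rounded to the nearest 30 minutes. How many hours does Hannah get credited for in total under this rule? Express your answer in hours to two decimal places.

Tue: 08:54–14:47 = 5 h 53 min → rounds to 6 h 0 min
Wed: 06:09–17:53 = 11 h 44 min → rounds to 11 h 30 min
Thu: 09:19–15:30 = 6 h 11 min → rounds to 6 h 0 min
Total credited: 23 h 30 min.

23.50 hours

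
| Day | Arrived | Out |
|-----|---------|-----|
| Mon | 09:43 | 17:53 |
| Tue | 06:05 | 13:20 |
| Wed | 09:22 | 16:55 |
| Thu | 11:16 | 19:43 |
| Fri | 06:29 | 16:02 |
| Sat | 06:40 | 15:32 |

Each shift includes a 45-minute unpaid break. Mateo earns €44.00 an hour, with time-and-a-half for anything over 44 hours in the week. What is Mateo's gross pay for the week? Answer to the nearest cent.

Mon: 09:43–17:53 = 8 h 10 min; less 45 min break → 7 h 25 min
Tue: 06:05–13:20 = 7 h 15 min; less 45 min break → 6 h 30 min
Wed: 09:22–16:55 = 7 h 33 min; less 45 min break → 6 h 48 min
Thu: 11:16–19:43 = 8 h 27 min; less 45 min break → 7 h 42 min
Fri: 06:29–16:02 = 9 h 33 min; less 45 min break → 8 h 48 min
Sat: 06:40–15:32 = 8 h 52 min; less 45 min break → 8 h 7 min
Total worked: 45 h 20 min = 2720 min.
Regular 44 h 0 min = 2640 min at €44.00/h; overtime 1 h 20 min = 80 min at €66.00/h.
Pay = (2640 × €44.00 + 80 × €66.00) ÷ 60 = €2024.00.

€2024.00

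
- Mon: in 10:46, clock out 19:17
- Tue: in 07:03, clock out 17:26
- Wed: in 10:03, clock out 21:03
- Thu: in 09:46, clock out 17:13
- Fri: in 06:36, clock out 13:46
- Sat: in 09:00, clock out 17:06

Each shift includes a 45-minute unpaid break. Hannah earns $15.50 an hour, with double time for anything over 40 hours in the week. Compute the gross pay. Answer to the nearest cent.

$871.62

Mon: 10:46–19:17 = 8 h 31 min; less 45 min break → 7 h 46 min
Tue: 07:03–17:26 = 10 h 23 min; less 45 min break → 9 h 38 min
Wed: 10:03–21:03 = 11 h 0 min; less 45 min break → 10 h 15 min
Thu: 09:46–17:13 = 7 h 27 min; less 45 min break → 6 h 42 min
Fri: 06:36–13:46 = 7 h 10 min; less 45 min break → 6 h 25 min
Sat: 09:00–17:06 = 8 h 6 min; less 45 min break → 7 h 21 min
Total worked: 48 h 7 min = 2887 min.
Regular 40 h 0 min = 2400 min at $15.50/h; overtime 8 h 7 min = 487 min at $31.00/h.
Pay = (2400 × $15.50 + 487 × $31.00) ÷ 60 = $871.62.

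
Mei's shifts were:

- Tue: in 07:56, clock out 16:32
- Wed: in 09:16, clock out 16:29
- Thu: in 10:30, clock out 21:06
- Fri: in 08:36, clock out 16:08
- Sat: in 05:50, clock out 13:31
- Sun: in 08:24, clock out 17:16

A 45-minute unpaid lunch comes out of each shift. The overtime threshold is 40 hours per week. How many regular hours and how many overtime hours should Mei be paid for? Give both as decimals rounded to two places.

Regular 40.00 hours, overtime 6.00 hours

Tue: 07:56–16:32 = 8 h 36 min; less 45 min break → 7 h 51 min
Wed: 09:16–16:29 = 7 h 13 min; less 45 min break → 6 h 28 min
Thu: 10:30–21:06 = 10 h 36 min; less 45 min break → 9 h 51 min
Fri: 08:36–16:08 = 7 h 32 min; less 45 min break → 6 h 47 min
Sat: 05:50–13:31 = 7 h 41 min; less 45 min break → 6 h 56 min
Sun: 08:24–17:16 = 8 h 52 min; less 45 min break → 8 h 7 min
Total worked: 46 h 0 min = 46.00 h.
Threshold 40 h → overtime 6 h 0 min, regular 40 h 0 min.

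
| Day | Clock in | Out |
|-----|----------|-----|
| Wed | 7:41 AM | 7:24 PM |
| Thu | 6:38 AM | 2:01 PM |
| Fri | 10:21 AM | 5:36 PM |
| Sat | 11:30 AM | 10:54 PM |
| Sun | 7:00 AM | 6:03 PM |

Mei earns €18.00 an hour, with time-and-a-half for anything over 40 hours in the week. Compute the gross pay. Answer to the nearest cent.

€957.60

Wed: 7:41 AM–7:24 PM = 11 h 43 min
Thu: 6:38 AM–2:01 PM = 7 h 23 min
Fri: 10:21 AM–5:36 PM = 7 h 15 min
Sat: 11:30 AM–10:54 PM = 11 h 24 min
Sun: 7:00 AM–6:03 PM = 11 h 3 min
Total worked: 48 h 48 min = 2928 min.
Regular 40 h 0 min = 2400 min at €18.00/h; overtime 8 h 48 min = 528 min at €27.00/h.
Pay = (2400 × €18.00 + 528 × €27.00) ÷ 60 = €957.60.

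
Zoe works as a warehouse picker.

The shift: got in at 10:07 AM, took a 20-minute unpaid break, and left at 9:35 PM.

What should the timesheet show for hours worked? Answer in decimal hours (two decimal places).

11.13 hours

The shift: 10:07 AM–9:35 PM = 11 h 28 min; less 20 min break → 11 h 8 min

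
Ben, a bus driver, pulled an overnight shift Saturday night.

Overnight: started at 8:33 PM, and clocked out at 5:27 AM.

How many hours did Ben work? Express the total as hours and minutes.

8 h 54 min

Overnight: 8:33 PM → midnight = 3 h 27 min; midnight → 5:27 AM = 5 h 27 min; span 8 h 54 min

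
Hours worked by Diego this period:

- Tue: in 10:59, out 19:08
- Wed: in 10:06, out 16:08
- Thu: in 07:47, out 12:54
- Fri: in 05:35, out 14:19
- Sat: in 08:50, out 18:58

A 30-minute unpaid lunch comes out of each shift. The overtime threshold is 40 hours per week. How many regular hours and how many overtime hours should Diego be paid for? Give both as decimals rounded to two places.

Tue: 10:59–19:08 = 8 h 9 min; less 30 min break → 7 h 39 min
Wed: 10:06–16:08 = 6 h 2 min; less 30 min break → 5 h 32 min
Thu: 07:47–12:54 = 5 h 7 min; less 30 min break → 4 h 37 min
Fri: 05:35–14:19 = 8 h 44 min; less 30 min break → 8 h 14 min
Sat: 08:50–18:58 = 10 h 8 min; less 30 min break → 9 h 38 min
Total worked: 35 h 40 min = 35.67 h.
Threshold 40 h → overtime 0 h 0 min, regular 35 h 40 min.

Regular 35.67 hours, overtime 0.00 hours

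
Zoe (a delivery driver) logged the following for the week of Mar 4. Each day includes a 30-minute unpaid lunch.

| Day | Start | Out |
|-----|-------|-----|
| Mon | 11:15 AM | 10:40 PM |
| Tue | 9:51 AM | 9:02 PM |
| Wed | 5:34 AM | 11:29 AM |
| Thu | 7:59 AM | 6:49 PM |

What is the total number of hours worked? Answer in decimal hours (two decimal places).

37.35 hours

Mon: 11:15 AM–10:40 PM = 11 h 25 min; less 30 min break → 10 h 55 min
Tue: 9:51 AM–9:02 PM = 11 h 11 min; less 30 min break → 10 h 41 min
Wed: 5:34 AM–11:29 AM = 5 h 55 min; less 30 min break → 5 h 25 min
Thu: 7:59 AM–6:49 PM = 10 h 50 min; less 30 min break → 10 h 20 min
Total: 10 h 55 min + 10 h 41 min + 5 h 25 min + 10 h 20 min = 37 h 21 min.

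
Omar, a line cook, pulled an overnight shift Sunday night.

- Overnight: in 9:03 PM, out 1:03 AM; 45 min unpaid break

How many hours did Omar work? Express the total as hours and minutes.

Overnight: 9:03 PM → midnight = 2 h 57 min; midnight → 1:03 AM = 1 h 3 min; span 4 h 0 min; less 45 min break → 3 h 15 min

3 h 15 min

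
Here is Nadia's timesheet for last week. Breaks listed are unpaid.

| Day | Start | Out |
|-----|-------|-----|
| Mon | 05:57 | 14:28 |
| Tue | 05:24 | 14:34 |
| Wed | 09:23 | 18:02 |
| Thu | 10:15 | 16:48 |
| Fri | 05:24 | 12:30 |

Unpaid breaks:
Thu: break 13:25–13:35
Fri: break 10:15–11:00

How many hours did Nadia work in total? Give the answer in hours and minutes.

39 h 4 min

Mon: 05:57–14:28 = 8 h 31 min
Tue: 05:24–14:34 = 9 h 10 min
Wed: 09:23–18:02 = 8 h 39 min
Thu: 10:15–16:48 = 6 h 33 min; less 10 min break → 6 h 23 min
Fri: 05:24–12:30 = 7 h 6 min; less 45 min break → 6 h 21 min
Total: 8 h 31 min + 9 h 10 min + 8 h 39 min + 6 h 23 min + 6 h 21 min = 39 h 4 min.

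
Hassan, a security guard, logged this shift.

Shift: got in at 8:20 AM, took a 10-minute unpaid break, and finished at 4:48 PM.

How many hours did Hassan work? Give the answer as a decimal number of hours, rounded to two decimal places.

8.30 hours

Shift: 8:20 AM–4:48 PM = 8 h 28 min; less 10 min break → 8 h 18 min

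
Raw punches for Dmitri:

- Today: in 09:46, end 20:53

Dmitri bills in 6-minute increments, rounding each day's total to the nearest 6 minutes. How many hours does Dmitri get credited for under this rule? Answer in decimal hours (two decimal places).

11.10 hours

Today: 09:46–20:53 = 11 h 7 min → rounds to 11 h 6 min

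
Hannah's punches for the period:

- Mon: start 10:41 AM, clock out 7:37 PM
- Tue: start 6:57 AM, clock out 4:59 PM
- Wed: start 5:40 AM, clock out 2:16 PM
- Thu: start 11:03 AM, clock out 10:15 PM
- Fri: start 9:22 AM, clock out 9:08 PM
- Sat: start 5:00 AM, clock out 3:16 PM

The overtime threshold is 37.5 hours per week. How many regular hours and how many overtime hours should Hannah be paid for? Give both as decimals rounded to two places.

Regular 37.50 hours, overtime 23.30 hours

Mon: 10:41 AM–7:37 PM = 8 h 56 min
Tue: 6:57 AM–4:59 PM = 10 h 2 min
Wed: 5:40 AM–2:16 PM = 8 h 36 min
Thu: 11:03 AM–10:15 PM = 11 h 12 min
Fri: 9:22 AM–9:08 PM = 11 h 46 min
Sat: 5:00 AM–3:16 PM = 10 h 16 min
Total worked: 60 h 48 min = 60.80 h.
Threshold 37.5 h → overtime 23 h 18 min, regular 37 h 30 min.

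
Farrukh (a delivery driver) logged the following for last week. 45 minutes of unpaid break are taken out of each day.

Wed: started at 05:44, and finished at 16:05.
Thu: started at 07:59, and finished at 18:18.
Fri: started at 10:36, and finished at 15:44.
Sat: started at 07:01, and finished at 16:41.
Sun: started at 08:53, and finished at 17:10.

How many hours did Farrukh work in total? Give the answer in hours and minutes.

Wed: 05:44–16:05 = 10 h 21 min; less 45 min break → 9 h 36 min
Thu: 07:59–18:18 = 10 h 19 min; less 45 min break → 9 h 34 min
Fri: 10:36–15:44 = 5 h 8 min; less 45 min break → 4 h 23 min
Sat: 07:01–16:41 = 9 h 40 min; less 45 min break → 8 h 55 min
Sun: 08:53–17:10 = 8 h 17 min; less 45 min break → 7 h 32 min
Total: 9 h 36 min + 9 h 34 min + 4 h 23 min + 8 h 55 min + 7 h 32 min = 40 h 0 min.

40 h 0 min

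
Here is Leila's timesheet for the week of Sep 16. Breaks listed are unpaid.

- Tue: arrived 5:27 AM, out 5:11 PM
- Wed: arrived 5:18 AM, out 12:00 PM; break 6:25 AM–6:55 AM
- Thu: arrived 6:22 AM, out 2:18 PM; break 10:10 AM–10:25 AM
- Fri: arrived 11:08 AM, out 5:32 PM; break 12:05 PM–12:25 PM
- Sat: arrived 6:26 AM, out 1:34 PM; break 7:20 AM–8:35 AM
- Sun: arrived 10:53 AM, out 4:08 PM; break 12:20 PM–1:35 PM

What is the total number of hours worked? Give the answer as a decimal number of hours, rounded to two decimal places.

41.57 hours

Tue: 5:27 AM–5:11 PM = 11 h 44 min
Wed: 5:18 AM–12:00 PM = 6 h 42 min; less 30 min break → 6 h 12 min
Thu: 6:22 AM–2:18 PM = 7 h 56 min; less 15 min break → 7 h 41 min
Fri: 11:08 AM–5:32 PM = 6 h 24 min; less 20 min break → 6 h 4 min
Sat: 6:26 AM–1:34 PM = 7 h 8 min; less 75 min break → 5 h 53 min
Sun: 10:53 AM–4:08 PM = 5 h 15 min; less 75 min break → 4 h 0 min
Total: 11 h 44 min + 6 h 12 min + 7 h 41 min + 6 h 4 min + 5 h 53 min + 4 h 0 min = 41 h 34 min.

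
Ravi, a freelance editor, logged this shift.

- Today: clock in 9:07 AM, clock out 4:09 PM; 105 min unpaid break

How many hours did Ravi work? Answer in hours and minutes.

Today: 9:07 AM–4:09 PM = 7 h 2 min; less 105 min break → 5 h 17 min

5 h 17 min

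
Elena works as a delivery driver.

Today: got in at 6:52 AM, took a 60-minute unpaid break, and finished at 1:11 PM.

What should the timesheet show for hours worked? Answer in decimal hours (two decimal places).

Today: 6:52 AM–1:11 PM = 6 h 19 min; less 60 min break → 5 h 19 min

5.32 hours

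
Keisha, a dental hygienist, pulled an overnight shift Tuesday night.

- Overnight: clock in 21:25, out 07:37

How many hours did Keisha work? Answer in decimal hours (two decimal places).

Overnight: 21:25 → midnight = 2 h 35 min; midnight → 07:37 = 7 h 37 min; span 10 h 12 min

10.20 hours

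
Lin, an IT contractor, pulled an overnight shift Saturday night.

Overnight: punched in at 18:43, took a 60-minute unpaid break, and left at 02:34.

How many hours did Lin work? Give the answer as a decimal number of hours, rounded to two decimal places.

6.85 hours

Overnight: 18:43 → midnight = 5 h 17 min; midnight → 02:34 = 2 h 34 min; span 7 h 51 min; less 60 min break → 6 h 51 min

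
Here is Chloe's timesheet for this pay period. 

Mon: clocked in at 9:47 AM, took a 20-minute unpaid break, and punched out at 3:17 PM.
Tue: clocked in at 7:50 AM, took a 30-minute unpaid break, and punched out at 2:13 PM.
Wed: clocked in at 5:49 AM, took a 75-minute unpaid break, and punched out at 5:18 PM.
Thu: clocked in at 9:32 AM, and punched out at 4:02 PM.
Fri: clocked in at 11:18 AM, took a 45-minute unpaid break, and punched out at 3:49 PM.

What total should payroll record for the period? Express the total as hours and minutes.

Mon: 9:47 AM–3:17 PM = 5 h 30 min; less 20 min break → 5 h 10 min
Tue: 7:50 AM–2:13 PM = 6 h 23 min; less 30 min break → 5 h 53 min
Wed: 5:49 AM–5:18 PM = 11 h 29 min; less 75 min break → 10 h 14 min
Thu: 9:32 AM–4:02 PM = 6 h 30 min
Fri: 11:18 AM–3:49 PM = 4 h 31 min; less 45 min break → 3 h 46 min
Total: 5 h 10 min + 5 h 53 min + 10 h 14 min + 6 h 30 min + 3 h 46 min = 31 h 33 min.

31 h 33 min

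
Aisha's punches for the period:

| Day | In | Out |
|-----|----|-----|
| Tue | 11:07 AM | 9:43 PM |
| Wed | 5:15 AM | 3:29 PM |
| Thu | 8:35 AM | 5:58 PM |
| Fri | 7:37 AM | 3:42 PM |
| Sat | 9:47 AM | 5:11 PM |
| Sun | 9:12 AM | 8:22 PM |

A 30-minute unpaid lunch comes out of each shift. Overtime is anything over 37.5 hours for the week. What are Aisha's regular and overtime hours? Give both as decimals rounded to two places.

Tue: 11:07 AM–9:43 PM = 10 h 36 min; less 30 min break → 10 h 6 min
Wed: 5:15 AM–3:29 PM = 10 h 14 min; less 30 min break → 9 h 44 min
Thu: 8:35 AM–5:58 PM = 9 h 23 min; less 30 min break → 8 h 53 min
Fri: 7:37 AM–3:42 PM = 8 h 5 min; less 30 min break → 7 h 35 min
Sat: 9:47 AM–5:11 PM = 7 h 24 min; less 30 min break → 6 h 54 min
Sun: 9:12 AM–8:22 PM = 11 h 10 min; less 30 min break → 10 h 40 min
Total worked: 53 h 52 min = 53.87 h.
Threshold 37.5 h → overtime 16 h 22 min, regular 37 h 30 min.

Regular 37.50 hours, overtime 16.37 hours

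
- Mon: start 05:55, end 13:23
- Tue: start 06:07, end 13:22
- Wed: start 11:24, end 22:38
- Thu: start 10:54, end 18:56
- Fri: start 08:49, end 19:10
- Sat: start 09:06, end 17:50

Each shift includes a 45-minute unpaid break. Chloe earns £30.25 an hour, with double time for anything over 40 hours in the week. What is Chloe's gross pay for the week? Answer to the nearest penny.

£1728.28

Mon: 05:55–13:23 = 7 h 28 min; less 45 min break → 6 h 43 min
Tue: 06:07–13:22 = 7 h 15 min; less 45 min break → 6 h 30 min
Wed: 11:24–22:38 = 11 h 14 min; less 45 min break → 10 h 29 min
Thu: 10:54–18:56 = 8 h 2 min; less 45 min break → 7 h 17 min
Fri: 08:49–19:10 = 10 h 21 min; less 45 min break → 9 h 36 min
Sat: 09:06–17:50 = 8 h 44 min; less 45 min break → 7 h 59 min
Total worked: 48 h 34 min = 2914 min.
Regular 40 h 0 min = 2400 min at £30.25/h; overtime 8 h 34 min = 514 min at £60.50/h.
Pay = (2400 × £30.25 + 514 × £60.50) ÷ 60 = £1728.28.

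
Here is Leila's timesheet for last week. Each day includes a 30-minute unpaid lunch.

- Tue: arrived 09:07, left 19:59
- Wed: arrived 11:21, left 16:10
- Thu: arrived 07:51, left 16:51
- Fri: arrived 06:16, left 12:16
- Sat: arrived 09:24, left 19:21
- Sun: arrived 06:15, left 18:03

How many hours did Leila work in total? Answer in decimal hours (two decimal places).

49.43 hours

Tue: 09:07–19:59 = 10 h 52 min; less 30 min break → 10 h 22 min
Wed: 11:21–16:10 = 4 h 49 min; less 30 min break → 4 h 19 min
Thu: 07:51–16:51 = 9 h 0 min; less 30 min break → 8 h 30 min
Fri: 06:16–12:16 = 6 h 0 min; less 30 min break → 5 h 30 min
Sat: 09:24–19:21 = 9 h 57 min; less 30 min break → 9 h 27 min
Sun: 06:15–18:03 = 11 h 48 min; less 30 min break → 11 h 18 min
Total: 10 h 22 min + 4 h 19 min + 8 h 30 min + 5 h 30 min + 9 h 27 min + 11 h 18 min = 49 h 26 min.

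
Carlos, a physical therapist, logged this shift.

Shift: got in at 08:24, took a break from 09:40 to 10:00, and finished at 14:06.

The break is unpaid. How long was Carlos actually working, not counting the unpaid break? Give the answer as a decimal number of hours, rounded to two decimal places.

5.37 hours

Shift: 08:24–14:06 = 5 h 42 min; less 20 min break → 5 h 22 min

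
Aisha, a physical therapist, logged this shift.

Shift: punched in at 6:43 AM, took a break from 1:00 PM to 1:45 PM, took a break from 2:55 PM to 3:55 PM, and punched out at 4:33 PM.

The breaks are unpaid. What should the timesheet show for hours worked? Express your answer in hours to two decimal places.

Shift: 6:43 AM–4:33 PM = 9 h 50 min; less 105 min break → 8 h 5 min

8.08 hours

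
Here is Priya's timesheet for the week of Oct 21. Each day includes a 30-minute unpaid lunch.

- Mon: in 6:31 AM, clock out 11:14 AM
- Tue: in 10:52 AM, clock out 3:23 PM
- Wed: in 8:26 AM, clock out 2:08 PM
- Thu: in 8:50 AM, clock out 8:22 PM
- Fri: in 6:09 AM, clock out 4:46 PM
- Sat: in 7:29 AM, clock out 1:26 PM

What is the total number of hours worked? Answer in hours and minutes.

Mon: 6:31 AM–11:14 AM = 4 h 43 min; less 30 min break → 4 h 13 min
Tue: 10:52 AM–3:23 PM = 4 h 31 min; less 30 min break → 4 h 1 min
Wed: 8:26 AM–2:08 PM = 5 h 42 min; less 30 min break → 5 h 12 min
Thu: 8:50 AM–8:22 PM = 11 h 32 min; less 30 min break → 11 h 2 min
Fri: 6:09 AM–4:46 PM = 10 h 37 min; less 30 min break → 10 h 7 min
Sat: 7:29 AM–1:26 PM = 5 h 57 min; less 30 min break → 5 h 27 min
Total: 4 h 13 min + 4 h 1 min + 5 h 12 min + 11 h 2 min + 10 h 7 min + 5 h 27 min = 40 h 2 min.

40 h 2 min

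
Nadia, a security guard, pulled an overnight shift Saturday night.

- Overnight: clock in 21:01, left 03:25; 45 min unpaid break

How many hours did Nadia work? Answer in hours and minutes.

5 h 39 min

Overnight: 21:01 → midnight = 2 h 59 min; midnight → 03:25 = 3 h 25 min; span 6 h 24 min; less 45 min break → 5 h 39 min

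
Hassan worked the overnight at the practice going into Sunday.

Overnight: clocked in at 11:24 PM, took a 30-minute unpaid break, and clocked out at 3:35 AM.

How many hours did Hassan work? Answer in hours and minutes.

3 h 41 min

Overnight: 11:24 PM → midnight = 0 h 36 min; midnight → 3:35 AM = 3 h 35 min; span 4 h 11 min; less 30 min break → 3 h 41 min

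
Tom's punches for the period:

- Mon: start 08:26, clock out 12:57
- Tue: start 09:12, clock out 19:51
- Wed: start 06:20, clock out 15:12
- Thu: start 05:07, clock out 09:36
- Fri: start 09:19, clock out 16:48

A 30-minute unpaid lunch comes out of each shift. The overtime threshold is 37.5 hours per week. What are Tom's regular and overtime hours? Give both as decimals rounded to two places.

Mon: 08:26–12:57 = 4 h 31 min; less 30 min break → 4 h 1 min
Tue: 09:12–19:51 = 10 h 39 min; less 30 min break → 10 h 9 min
Wed: 06:20–15:12 = 8 h 52 min; less 30 min break → 8 h 22 min
Thu: 05:07–09:36 = 4 h 29 min; less 30 min break → 3 h 59 min
Fri: 09:19–16:48 = 7 h 29 min; less 30 min break → 6 h 59 min
Total worked: 33 h 30 min = 33.50 h.
Threshold 37.5 h → overtime 0 h 0 min, regular 33 h 30 min.

Regular 33.50 hours, overtime 0.00 hours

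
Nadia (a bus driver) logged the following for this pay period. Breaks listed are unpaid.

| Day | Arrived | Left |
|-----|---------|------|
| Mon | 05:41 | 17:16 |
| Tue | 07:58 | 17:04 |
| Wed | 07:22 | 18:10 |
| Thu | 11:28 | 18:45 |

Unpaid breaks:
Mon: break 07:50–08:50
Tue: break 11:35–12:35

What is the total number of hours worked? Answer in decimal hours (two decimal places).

36.77 hours

Mon: 05:41–17:16 = 11 h 35 min; less 60 min break → 10 h 35 min
Tue: 07:58–17:04 = 9 h 6 min; less 60 min break → 8 h 6 min
Wed: 07:22–18:10 = 10 h 48 min
Thu: 11:28–18:45 = 7 h 17 min
Total: 10 h 35 min + 8 h 6 min + 10 h 48 min + 7 h 17 min = 36 h 46 min.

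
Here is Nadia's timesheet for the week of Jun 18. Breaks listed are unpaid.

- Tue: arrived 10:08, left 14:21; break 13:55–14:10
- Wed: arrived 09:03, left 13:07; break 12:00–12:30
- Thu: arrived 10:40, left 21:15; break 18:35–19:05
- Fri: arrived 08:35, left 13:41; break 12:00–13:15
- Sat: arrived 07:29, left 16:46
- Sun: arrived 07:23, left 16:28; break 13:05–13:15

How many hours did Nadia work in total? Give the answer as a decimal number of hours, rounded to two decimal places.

39.67 hours

Tue: 10:08–14:21 = 4 h 13 min; less 15 min break → 3 h 58 min
Wed: 09:03–13:07 = 4 h 4 min; less 30 min break → 3 h 34 min
Thu: 10:40–21:15 = 10 h 35 min; less 30 min break → 10 h 5 min
Fri: 08:35–13:41 = 5 h 6 min; less 75 min break → 3 h 51 min
Sat: 07:29–16:46 = 9 h 17 min
Sun: 07:23–16:28 = 9 h 5 min; less 10 min break → 8 h 55 min
Total: 3 h 58 min + 3 h 34 min + 10 h 5 min + 3 h 51 min + 9 h 17 min + 8 h 55 min = 39 h 40 min.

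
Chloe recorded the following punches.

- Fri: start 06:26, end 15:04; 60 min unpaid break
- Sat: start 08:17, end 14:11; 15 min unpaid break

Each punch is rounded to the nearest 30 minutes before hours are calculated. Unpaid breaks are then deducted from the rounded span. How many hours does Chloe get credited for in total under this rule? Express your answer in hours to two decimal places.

Fri: in 06:26→06:30, out 15:04→15:00; 8 h 30 min − 60 min = 7 h 30 min
Sat: in 08:17→08:30, out 14:11→14:00; 5 h 30 min − 15 min = 5 h 15 min
Total credited: 12 h 45 min.

12.75 hours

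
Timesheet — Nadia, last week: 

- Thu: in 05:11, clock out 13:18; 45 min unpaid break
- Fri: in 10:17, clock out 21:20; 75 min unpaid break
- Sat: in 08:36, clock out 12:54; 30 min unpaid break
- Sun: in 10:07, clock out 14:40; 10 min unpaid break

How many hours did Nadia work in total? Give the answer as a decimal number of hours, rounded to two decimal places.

25.35 hours

Thu: 05:11–13:18 = 8 h 7 min; less 45 min break → 7 h 22 min
Fri: 10:17–21:20 = 11 h 3 min; less 75 min break → 9 h 48 min
Sat: 08:36–12:54 = 4 h 18 min; less 30 min break → 3 h 48 min
Sun: 10:07–14:40 = 4 h 33 min; less 10 min break → 4 h 23 min
Total: 7 h 22 min + 9 h 48 min + 3 h 48 min + 4 h 23 min = 25 h 21 min.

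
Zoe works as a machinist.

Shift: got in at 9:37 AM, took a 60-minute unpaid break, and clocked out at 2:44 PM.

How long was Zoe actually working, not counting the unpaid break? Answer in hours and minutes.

Shift: 9:37 AM–2:44 PM = 5 h 7 min; less 60 min break → 4 h 7 min

4 h 7 min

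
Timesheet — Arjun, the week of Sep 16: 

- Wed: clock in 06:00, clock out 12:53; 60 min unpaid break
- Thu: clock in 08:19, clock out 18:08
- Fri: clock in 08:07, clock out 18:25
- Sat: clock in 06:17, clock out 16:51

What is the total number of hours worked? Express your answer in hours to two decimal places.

Wed: 06:00–12:53 = 6 h 53 min; less 60 min break → 5 h 53 min
Thu: 08:19–18:08 = 9 h 49 min
Fri: 08:07–18:25 = 10 h 18 min
Sat: 06:17–16:51 = 10 h 34 min
Total: 5 h 53 min + 9 h 49 min + 10 h 18 min + 10 h 34 min = 36 h 34 min.

36.57 hours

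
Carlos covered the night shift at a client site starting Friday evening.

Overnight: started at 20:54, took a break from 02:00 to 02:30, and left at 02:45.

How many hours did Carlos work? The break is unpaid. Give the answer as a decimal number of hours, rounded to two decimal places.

5.35 hours

Overnight: 20:54 → midnight = 3 h 6 min; midnight → 02:45 = 2 h 45 min; span 5 h 51 min; less 30 min break → 5 h 21 min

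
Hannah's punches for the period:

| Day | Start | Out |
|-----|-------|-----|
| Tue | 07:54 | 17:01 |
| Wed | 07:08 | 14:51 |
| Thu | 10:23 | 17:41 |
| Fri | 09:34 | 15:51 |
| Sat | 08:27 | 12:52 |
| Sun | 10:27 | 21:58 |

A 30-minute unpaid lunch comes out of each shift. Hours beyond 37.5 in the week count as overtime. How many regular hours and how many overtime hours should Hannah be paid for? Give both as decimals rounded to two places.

Tue: 07:54–17:01 = 9 h 7 min; less 30 min break → 8 h 37 min
Wed: 07:08–14:51 = 7 h 43 min; less 30 min break → 7 h 13 min
Thu: 10:23–17:41 = 7 h 18 min; less 30 min break → 6 h 48 min
Fri: 09:34–15:51 = 6 h 17 min; less 30 min break → 5 h 47 min
Sat: 08:27–12:52 = 4 h 25 min; less 30 min break → 3 h 55 min
Sun: 10:27–21:58 = 11 h 31 min; less 30 min break → 11 h 1 min
Total worked: 43 h 21 min = 43.35 h.
Threshold 37.5 h → overtime 5 h 51 min, regular 37 h 30 min.

Regular 37.50 hours, overtime 5.85 hours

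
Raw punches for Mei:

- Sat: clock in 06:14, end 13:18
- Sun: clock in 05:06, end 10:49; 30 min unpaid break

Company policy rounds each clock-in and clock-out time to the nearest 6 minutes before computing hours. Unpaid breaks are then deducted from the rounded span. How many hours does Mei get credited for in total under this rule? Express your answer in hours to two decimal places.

12.30 hours

Sat: in 06:14→06:12, out 13:18→13:18; 7 h 6 min
Sun: in 05:06→05:06, out 10:49→10:48; 5 h 42 min − 30 min = 5 h 12 min
Total credited: 12 h 18 min.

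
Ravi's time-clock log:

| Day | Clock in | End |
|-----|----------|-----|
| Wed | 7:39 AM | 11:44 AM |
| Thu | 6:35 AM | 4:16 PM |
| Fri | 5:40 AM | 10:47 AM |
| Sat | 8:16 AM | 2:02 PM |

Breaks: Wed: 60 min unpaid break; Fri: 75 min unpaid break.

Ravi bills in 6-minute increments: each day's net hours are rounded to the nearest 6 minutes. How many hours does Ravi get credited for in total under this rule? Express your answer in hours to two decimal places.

Wed: 7:39 AM–11:44 AM = 4 h 5 min − 60 min = 3 h 5 min → rounds to 3 h 6 min
Thu: 6:35 AM–4:16 PM = 9 h 41 min → rounds to 9 h 42 min
Fri: 5:40 AM–10:47 AM = 5 h 7 min − 75 min = 3 h 52 min → rounds to 3 h 54 min
Sat: 8:16 AM–2:02 PM = 5 h 46 min → rounds to 5 h 48 min
Total credited: 22 h 30 min.

22.50 hours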